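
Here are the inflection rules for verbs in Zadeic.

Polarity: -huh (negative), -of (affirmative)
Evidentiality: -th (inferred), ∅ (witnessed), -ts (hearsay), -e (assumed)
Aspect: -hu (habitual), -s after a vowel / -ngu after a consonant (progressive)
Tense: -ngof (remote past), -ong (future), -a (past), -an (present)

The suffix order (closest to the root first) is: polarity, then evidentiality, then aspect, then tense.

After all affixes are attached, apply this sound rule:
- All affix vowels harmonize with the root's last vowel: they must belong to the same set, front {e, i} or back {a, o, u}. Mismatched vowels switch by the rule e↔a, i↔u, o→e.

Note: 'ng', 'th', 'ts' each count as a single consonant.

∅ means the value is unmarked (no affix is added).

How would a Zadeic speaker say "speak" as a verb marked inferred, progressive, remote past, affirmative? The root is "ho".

Attach polarity affirmative -of → hoof.
Attach evidentiality inferred -th → hoofth.
Attach aspect progressive -ngu (after consonant 'th') → hoofthngu.
Attach tense remote past -ngof → hoofthngungof.
Vowel harmony: no change.

hoofthngungof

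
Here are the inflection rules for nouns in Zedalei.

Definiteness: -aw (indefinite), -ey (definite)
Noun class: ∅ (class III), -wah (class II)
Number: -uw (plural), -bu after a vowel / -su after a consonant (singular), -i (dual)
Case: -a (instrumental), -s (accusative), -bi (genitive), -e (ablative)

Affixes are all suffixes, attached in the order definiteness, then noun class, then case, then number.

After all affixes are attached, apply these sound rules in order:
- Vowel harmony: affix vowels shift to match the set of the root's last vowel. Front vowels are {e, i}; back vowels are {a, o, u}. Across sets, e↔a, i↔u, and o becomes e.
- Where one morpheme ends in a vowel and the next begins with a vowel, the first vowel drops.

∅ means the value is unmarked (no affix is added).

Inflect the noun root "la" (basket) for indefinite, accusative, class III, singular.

Attach definiteness indefinite -aw → laaw.
noun class = class III: zero marking, form stays laaw.
Attach case accusative -s → laaws.
Attach number singular -su (after consonant 's') → laawssu.
Vowel harmony: no change.
Apply vowel deletion: laawssu → lawssu.

lawssu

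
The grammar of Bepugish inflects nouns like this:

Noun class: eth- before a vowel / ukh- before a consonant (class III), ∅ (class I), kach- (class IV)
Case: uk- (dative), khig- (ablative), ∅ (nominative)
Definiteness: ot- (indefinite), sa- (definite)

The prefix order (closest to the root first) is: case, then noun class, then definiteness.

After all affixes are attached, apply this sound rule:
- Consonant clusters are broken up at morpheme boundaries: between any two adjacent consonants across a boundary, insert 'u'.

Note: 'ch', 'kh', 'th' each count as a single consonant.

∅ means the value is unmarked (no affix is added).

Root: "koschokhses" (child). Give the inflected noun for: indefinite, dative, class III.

otethukukoschokhses

Attach case dative uk- → ukkoschokhses.
Attach noun class class III eth- (before vowel 'u') → ethukkoschokhses.
Attach definiteness indefinite ot- → otethukkoschokhses.
Apply epenthesis: otethukkoschokhses → otethukukoschokhses.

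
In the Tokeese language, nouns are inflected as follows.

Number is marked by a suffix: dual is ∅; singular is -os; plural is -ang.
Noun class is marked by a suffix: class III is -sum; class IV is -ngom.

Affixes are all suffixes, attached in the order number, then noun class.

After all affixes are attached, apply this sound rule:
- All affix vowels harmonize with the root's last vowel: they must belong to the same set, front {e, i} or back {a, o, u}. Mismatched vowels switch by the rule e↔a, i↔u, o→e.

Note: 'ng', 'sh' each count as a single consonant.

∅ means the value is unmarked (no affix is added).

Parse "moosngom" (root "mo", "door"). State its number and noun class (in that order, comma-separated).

Segment: mo-os-ngom.
number: -os → singular.
noun class: -ngom → class IV.

singular, class IV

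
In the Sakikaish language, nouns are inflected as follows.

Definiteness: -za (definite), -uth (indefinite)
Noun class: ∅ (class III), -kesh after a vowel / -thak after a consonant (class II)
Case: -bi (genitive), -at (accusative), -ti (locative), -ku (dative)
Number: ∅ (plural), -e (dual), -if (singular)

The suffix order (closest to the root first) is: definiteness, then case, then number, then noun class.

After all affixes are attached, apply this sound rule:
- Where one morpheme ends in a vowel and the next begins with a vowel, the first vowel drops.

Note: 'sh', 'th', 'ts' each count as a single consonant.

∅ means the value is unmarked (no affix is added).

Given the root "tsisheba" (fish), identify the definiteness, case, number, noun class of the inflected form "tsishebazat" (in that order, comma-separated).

Segment: tsisheba-za-at.
definiteness: -za → definite.
case: -at → accusative.
number: ∅ → plural.
noun class: ∅ → class III.

definite, accusative, plural, class III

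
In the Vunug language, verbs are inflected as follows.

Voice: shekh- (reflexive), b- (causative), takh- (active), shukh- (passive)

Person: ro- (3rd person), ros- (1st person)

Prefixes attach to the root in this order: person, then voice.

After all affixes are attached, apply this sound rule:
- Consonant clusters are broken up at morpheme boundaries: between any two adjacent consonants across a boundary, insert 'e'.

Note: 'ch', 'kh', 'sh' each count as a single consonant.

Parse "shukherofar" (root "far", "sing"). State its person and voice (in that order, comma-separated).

Segment: shukh-ro-far.
person: ro- → 3rd person.
voice: shukh- → passive.

3rd person, passive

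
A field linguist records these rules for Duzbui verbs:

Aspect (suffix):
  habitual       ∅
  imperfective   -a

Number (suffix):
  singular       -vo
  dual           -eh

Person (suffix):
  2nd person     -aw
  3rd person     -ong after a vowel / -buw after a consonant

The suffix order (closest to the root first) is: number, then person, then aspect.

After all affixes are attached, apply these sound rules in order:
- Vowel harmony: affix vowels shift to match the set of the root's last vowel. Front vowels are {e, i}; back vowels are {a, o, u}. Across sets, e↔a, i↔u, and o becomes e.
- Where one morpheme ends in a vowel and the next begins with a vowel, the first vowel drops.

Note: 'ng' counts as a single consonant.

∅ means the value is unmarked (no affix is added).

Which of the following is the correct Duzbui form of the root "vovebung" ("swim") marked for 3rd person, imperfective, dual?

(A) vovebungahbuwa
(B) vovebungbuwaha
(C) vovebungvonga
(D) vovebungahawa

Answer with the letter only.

A

Attach number dual -eh → vovebungeh.
Attach person 3rd person -buw (after consonant 'h') → vovebungehbuw.
Attach aspect imperfective -a → vovebungehbuwa.
Apply vowel harmony: vovebungehbuwa → vovebungahbuwa.
Vowel deletion: no change.
So the correct form is vovebungahbuwa, option (A).
(C) vovebungvonga is wrong: it uses singular instead of dual for number.
(B) vovebungbuwaha is wrong: it has the affixes in the wrong order.
(D) vovebungahawa is wrong: it uses 2nd person instead of 3rd person for person.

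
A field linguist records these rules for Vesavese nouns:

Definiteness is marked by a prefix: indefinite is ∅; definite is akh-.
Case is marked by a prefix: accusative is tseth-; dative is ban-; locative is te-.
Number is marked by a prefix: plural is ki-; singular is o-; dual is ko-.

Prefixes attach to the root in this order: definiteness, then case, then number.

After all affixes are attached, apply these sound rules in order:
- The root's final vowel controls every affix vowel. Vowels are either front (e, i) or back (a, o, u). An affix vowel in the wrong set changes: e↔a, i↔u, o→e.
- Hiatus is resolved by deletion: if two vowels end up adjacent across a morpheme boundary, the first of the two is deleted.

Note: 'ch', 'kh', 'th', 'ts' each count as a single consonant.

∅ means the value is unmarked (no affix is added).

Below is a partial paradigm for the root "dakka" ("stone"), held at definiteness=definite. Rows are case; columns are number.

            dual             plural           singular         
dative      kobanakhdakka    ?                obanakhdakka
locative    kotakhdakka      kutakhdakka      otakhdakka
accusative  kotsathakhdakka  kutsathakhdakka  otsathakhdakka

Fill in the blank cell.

kubanakhdakka

Attach definiteness definite akh- → akhdakka.
Attach case dative ban- → banakhdakka.
Attach number plural ki- → kibanakhdakka.
Apply vowel harmony: kibanakhdakka → kubanakhdakka.
Vowel deletion: no change.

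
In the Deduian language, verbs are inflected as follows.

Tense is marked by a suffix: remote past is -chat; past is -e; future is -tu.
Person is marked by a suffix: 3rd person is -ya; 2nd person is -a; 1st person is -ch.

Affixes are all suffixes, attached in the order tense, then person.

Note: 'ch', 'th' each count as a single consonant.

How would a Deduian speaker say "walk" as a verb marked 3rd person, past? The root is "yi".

Attach tense past -e → yie.
Attach person 3rd person -ya → yieya.

yieya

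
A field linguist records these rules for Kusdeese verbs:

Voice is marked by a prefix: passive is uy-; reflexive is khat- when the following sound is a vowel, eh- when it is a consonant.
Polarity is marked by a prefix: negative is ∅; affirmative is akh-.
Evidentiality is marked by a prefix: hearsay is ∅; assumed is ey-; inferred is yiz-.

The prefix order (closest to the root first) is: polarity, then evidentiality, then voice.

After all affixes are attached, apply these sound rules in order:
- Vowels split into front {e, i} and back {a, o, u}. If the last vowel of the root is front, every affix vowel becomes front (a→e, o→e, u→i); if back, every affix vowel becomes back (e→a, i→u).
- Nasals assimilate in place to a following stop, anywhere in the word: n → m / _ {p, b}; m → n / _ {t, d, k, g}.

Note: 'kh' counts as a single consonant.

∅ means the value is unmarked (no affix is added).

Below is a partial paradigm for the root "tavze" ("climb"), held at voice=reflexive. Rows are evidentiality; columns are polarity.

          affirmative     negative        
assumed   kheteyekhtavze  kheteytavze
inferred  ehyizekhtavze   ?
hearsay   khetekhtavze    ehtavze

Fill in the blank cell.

ehyiztavze

polarity = negative: zero marking, form stays tavze.
Attach evidentiality inferred yiz- → yiztavze.
Attach voice reflexive eh- (before consonant 'y') → ehyiztavze.
Vowel harmony: no change.
Nasal assimilation: no change.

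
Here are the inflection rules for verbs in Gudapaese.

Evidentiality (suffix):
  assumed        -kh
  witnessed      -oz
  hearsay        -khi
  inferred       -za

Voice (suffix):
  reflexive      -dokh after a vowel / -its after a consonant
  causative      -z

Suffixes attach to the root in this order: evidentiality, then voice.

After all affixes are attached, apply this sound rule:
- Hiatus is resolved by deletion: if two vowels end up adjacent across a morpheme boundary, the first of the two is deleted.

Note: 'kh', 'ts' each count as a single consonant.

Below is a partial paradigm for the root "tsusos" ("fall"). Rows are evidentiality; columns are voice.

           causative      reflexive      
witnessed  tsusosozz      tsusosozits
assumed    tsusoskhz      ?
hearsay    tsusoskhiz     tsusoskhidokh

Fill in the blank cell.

Attach evidentiality assumed -kh → tsusoskh.
Attach voice reflexive -its (after consonant 'kh') → tsusoskhits.
Vowel deletion: no change.

tsusoskhits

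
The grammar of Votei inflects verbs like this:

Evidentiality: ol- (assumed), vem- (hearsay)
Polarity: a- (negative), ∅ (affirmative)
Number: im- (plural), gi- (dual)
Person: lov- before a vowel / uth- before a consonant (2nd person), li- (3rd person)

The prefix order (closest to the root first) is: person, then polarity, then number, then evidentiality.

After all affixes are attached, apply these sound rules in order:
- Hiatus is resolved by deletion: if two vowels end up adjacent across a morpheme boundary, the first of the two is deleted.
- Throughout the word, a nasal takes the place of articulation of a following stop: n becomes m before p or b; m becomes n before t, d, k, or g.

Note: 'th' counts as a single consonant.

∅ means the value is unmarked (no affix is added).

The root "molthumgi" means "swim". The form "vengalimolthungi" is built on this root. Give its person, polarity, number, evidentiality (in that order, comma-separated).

Segment: vem-gi-a-li-molthumgi.
person: li- → 3rd person.
polarity: a- → negative.
number: gi- → dual.
evidentiality: vem- → hearsay.

3rd person, negative, dual, hearsay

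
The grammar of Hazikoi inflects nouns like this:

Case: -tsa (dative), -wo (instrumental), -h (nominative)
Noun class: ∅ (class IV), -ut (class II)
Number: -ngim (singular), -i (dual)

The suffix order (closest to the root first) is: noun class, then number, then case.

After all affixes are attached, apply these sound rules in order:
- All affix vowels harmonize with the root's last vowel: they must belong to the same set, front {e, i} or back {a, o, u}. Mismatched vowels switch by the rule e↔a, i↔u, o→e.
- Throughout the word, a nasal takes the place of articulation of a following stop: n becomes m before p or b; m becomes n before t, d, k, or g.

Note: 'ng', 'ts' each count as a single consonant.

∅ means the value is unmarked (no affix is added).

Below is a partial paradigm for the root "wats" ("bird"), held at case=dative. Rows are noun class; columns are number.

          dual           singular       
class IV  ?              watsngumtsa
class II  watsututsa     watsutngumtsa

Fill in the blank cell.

noun class = class IV: zero marking, form stays wats.
Attach number dual -i → watsi.
Attach case dative -tsa → watsitsa.
Apply vowel harmony: watsitsa → watsutsa.
Nasal assimilation: no change.

watsutsa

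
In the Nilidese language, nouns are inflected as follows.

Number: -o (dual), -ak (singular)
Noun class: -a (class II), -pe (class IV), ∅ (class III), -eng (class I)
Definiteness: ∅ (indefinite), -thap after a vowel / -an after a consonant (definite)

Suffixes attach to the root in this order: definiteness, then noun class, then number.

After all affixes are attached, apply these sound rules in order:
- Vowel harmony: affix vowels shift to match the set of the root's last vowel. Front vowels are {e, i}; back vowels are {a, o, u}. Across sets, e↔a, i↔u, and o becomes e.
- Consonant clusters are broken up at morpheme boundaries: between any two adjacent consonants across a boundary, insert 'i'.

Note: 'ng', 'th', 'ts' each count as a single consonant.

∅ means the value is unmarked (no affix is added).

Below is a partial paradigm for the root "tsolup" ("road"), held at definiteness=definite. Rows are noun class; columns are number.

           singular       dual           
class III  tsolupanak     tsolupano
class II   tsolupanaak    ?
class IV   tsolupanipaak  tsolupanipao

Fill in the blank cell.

Attach definiteness definite -an (after consonant 'p') → tsolupan.
Attach noun class class II -a → tsolupana.
Attach number dual -o → tsolupanao.
Vowel harmony: no change.
Epenthesis: no change.

tsolupanao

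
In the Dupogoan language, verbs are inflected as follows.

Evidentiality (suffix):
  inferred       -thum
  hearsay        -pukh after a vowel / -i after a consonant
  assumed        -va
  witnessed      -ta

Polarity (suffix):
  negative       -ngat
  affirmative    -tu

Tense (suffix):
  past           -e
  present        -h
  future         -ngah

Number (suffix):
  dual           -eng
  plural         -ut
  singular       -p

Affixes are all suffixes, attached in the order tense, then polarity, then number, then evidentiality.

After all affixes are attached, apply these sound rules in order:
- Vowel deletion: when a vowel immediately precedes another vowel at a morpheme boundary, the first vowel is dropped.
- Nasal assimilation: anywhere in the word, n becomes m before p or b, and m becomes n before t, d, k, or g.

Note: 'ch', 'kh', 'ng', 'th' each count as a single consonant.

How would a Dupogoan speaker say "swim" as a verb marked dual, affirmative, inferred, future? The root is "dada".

Attach tense future -ngah → dadangah.
Attach polarity affirmative -tu → dadangahtu.
Attach number dual -eng → dadangahtueng.
Attach evidentiality inferred -thum → dadangahtuengthum.
Apply vowel deletion: dadangahtuengthum → dadangahtengthum.
Nasal assimilation: no change.

dadangahtengthum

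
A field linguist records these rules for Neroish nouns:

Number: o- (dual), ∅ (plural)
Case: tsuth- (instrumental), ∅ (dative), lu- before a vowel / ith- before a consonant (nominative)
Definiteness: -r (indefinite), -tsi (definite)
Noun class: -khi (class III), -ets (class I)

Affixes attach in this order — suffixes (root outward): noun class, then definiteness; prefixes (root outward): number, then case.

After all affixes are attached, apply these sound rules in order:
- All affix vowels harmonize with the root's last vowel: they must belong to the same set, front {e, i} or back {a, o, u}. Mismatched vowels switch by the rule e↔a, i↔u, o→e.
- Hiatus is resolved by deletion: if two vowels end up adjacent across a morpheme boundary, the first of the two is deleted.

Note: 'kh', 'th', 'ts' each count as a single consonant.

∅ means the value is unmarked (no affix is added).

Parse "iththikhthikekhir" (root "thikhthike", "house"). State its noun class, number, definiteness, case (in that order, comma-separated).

class III, plural, indefinite, nominative

Segment: ith-thikhthike-khi-r.
noun class: -khi → class III.
number: ∅ → plural.
definiteness: -r → indefinite.
case: lu/ith- → nominative.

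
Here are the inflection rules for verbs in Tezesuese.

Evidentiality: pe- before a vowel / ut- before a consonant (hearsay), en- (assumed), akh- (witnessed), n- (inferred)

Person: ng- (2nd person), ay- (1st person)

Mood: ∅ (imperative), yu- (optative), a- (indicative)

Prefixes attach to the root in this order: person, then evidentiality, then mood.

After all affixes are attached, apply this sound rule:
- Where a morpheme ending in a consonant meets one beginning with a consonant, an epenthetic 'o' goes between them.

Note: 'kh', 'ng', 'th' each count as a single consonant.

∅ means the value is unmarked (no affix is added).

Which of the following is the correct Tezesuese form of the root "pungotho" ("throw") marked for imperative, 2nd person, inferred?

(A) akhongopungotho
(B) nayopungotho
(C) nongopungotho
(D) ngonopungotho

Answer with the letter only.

C

Attach person 2nd person ng- → ngpungotho.
Attach evidentiality inferred n- → nngpungotho.
mood = imperative: zero marking, form stays nngpungotho.
Apply epenthesis: nngpungotho → nongopungotho.
So the correct form is nongopungotho, option (C).
(D) ngonopungotho is wrong: it has the affixes in the wrong order.
(B) nayopungotho is wrong: it uses 1st person instead of 2nd person for person.
(A) akhongopungotho is wrong: it uses witnessed instead of inferred for evidentiality.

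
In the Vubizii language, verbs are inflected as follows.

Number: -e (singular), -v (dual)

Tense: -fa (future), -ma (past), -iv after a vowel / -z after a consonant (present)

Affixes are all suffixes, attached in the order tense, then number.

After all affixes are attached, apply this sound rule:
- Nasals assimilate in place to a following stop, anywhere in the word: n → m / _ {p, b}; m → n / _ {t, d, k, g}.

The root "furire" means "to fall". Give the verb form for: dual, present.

Attach tense present -iv (after vowel 'e') → furireiv.
Attach number dual -v → furireivv.
Nasal assimilation: no change.

furireivv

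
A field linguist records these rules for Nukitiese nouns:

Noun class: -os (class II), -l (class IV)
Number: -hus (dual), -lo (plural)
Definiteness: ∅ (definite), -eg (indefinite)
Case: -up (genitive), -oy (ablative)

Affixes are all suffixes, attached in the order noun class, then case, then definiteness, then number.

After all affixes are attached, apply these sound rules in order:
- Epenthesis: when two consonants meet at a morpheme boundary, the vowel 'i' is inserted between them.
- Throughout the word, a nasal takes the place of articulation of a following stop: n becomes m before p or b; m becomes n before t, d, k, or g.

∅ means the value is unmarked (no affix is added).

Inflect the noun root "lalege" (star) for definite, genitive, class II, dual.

lalegeosupihus

Attach noun class class II -os → lalegeos.
Attach case genitive -up → lalegeosup.
definiteness = definite: zero marking, form stays lalegeosup.
Attach number dual -hus → lalegeosuphus.
Apply epenthesis: lalegeosuphus → lalegeosupihus.
Nasal assimilation: no change.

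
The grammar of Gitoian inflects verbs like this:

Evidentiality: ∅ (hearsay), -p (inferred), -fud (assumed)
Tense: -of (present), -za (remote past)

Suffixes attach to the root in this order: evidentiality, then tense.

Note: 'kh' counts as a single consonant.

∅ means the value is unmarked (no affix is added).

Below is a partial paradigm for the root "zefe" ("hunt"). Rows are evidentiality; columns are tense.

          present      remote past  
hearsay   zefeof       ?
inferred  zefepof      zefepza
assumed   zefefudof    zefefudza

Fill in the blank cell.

evidentiality = hearsay: zero marking, form stays zefe.
Attach tense remote past -za → zefeza.

zefeza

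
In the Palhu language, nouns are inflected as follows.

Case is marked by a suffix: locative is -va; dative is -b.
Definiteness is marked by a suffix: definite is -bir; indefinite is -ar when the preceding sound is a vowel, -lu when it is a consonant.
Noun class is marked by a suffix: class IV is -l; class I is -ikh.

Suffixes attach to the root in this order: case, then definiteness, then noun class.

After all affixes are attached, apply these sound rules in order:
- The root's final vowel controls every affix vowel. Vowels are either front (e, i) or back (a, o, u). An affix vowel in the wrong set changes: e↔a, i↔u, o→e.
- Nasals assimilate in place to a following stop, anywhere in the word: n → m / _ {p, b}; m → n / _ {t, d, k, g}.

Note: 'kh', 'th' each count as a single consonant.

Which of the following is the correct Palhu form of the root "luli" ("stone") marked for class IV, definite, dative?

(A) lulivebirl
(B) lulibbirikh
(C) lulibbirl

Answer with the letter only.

Attach case dative -b → lulib.
Attach definiteness definite -bir → lulibbir.
Attach noun class class IV -l → lulibbirl.
Vowel harmony: no change.
Nasal assimilation: no change.
So the correct form is lulibbirl, option (C).
(A) lulivebirl is wrong: it uses locative instead of dative for case.
(B) lulibbirikh is wrong: it uses class I instead of class IV for noun class.

C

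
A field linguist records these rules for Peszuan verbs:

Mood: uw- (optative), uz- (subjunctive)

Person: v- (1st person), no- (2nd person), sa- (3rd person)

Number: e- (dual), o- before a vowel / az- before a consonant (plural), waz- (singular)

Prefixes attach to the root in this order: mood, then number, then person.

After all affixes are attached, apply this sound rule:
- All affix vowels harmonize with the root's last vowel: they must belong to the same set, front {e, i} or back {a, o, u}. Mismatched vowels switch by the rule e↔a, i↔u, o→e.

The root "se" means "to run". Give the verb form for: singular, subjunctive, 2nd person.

Attach mood subjunctive uz- → uzse.
Attach number singular waz- → wazuzse.
Attach person 2nd person no- → nowazuzse.
Apply vowel harmony: nowazuzse → newezizse.

newezizse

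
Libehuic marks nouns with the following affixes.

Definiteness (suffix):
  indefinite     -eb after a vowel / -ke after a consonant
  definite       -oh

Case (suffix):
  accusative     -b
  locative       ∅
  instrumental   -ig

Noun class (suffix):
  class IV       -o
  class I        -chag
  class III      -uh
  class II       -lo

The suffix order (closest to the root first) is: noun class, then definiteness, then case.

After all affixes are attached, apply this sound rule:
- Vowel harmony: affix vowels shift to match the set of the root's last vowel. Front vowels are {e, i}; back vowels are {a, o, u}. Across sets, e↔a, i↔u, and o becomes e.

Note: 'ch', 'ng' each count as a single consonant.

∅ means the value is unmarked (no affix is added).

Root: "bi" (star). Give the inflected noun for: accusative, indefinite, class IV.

bieebb

Attach noun class class IV -o → bio.
Attach definiteness indefinite -eb (after vowel 'o') → bioeb.
Attach case accusative -b → bioebb.
Apply vowel harmony: bioebb → bieebb.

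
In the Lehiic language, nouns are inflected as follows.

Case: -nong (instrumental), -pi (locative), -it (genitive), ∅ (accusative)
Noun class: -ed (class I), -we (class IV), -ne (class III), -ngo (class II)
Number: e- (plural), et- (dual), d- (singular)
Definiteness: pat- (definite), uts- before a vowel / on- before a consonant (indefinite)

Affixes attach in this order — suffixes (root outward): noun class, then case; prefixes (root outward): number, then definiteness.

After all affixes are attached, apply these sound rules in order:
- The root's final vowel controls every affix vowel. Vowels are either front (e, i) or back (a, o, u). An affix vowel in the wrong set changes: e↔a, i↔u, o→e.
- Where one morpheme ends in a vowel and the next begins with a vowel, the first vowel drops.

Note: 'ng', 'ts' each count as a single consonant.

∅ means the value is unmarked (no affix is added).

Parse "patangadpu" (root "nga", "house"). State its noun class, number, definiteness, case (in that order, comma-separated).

Segment: pat-e-nga-ed-pi.
noun class: -ed → class I.
number: e- → plural.
definiteness: pat- → definite.
case: -pi → locative.

class I, plural, definite, locative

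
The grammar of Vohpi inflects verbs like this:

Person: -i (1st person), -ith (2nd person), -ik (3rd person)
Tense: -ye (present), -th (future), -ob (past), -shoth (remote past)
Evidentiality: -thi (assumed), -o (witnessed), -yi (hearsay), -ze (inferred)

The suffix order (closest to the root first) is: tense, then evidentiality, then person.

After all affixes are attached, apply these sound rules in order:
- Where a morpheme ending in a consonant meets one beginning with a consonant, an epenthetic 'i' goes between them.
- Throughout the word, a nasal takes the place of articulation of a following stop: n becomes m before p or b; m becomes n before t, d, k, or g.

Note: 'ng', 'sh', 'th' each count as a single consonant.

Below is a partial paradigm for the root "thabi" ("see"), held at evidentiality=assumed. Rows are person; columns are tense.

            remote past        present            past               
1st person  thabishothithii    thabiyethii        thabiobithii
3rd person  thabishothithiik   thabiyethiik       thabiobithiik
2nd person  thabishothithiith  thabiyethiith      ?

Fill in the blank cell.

Attach tense past -ob → thabiob.
Attach evidentiality assumed -thi → thabiobthi.
Attach person 2nd person -ith → thabiobthiith.
Apply epenthesis: thabiobthiith → thabiobithiith.
Nasal assimilation: no change.

thabiobithiith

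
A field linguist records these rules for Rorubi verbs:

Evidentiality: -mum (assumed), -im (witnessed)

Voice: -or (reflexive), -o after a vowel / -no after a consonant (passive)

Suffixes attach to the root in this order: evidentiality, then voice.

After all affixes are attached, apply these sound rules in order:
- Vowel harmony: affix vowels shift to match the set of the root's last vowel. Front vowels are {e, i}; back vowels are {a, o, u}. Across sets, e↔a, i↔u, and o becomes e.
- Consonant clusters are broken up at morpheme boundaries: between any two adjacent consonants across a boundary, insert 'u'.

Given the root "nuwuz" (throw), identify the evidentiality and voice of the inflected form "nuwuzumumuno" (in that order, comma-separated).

assumed, passive

Segment: nuwuz-mum-no.
evidentiality: -mum → assumed.
voice: -o/no → passive.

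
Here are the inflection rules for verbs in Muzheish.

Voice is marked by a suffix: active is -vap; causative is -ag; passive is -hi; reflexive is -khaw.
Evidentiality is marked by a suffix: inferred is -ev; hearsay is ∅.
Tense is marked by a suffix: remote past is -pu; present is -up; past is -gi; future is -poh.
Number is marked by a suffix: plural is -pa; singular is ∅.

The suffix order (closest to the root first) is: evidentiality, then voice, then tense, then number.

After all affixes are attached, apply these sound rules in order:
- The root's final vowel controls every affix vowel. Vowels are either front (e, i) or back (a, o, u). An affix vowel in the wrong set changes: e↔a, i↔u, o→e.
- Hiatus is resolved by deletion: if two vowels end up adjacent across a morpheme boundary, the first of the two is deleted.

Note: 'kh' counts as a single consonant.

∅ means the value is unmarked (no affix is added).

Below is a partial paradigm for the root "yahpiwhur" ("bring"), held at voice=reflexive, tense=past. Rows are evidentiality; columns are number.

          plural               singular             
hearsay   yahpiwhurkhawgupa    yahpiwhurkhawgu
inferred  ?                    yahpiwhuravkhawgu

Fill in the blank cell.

Attach evidentiality inferred -ev → yahpiwhurev.
Attach voice reflexive -khaw → yahpiwhurevkhaw.
Attach tense past -gi → yahpiwhurevkhawgi.
Attach number plural -pa → yahpiwhurevkhawgipa.
Apply vowel harmony: yahpiwhurevkhawgipa → yahpiwhuravkhawgupa.
Vowel deletion: no change.

yahpiwhuravkhawgupa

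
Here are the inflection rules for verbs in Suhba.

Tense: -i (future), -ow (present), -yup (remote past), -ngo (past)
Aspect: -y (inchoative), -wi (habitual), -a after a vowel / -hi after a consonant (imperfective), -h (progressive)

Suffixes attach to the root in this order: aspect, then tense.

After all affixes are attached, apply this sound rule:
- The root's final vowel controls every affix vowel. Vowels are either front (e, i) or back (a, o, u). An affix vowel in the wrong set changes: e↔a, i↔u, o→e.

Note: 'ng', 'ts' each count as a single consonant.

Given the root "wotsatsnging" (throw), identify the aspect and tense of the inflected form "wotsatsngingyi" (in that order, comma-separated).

Segment: wotsatsnging-y-i.
aspect: -y → inchoative.
tense: -i → future.

inchoative, future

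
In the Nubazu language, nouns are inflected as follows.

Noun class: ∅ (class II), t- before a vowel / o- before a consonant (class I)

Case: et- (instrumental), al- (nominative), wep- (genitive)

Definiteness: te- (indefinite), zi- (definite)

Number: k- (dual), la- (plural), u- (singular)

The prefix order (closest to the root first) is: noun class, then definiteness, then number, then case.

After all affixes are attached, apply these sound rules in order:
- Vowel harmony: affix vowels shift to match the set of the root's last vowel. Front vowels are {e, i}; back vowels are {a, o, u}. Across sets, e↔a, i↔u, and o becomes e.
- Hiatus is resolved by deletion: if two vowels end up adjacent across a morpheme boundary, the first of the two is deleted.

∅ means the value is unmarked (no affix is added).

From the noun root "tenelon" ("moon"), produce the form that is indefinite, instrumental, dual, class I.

Attach noun class class I o- (before consonant 't') → otenelon.
Attach definiteness indefinite te- → teotenelon.
Attach number dual k- → kteotenelon.
Attach case instrumental et- → etkteotenelon.
Apply vowel harmony: etkteotenelon → atktaotenelon.
Apply vowel deletion: atktaotenelon → atktotenelon.

atktotenelon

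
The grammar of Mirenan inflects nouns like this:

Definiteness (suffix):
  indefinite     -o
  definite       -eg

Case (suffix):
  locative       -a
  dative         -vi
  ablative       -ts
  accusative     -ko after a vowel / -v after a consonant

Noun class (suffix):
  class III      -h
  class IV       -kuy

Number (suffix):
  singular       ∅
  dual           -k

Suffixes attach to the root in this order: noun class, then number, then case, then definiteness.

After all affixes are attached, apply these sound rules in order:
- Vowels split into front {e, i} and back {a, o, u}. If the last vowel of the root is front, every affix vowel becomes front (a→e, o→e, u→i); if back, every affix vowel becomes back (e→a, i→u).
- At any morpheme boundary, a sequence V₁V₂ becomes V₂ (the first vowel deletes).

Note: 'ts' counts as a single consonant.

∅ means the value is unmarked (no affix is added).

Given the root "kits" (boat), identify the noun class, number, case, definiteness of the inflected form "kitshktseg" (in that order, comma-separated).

class III, dual, ablative, definite

Segment: kits-h-k-ts-eg.
noun class: -h → class III.
number: -k → dual.
case: -ts → ablative.
definiteness: -eg → definite.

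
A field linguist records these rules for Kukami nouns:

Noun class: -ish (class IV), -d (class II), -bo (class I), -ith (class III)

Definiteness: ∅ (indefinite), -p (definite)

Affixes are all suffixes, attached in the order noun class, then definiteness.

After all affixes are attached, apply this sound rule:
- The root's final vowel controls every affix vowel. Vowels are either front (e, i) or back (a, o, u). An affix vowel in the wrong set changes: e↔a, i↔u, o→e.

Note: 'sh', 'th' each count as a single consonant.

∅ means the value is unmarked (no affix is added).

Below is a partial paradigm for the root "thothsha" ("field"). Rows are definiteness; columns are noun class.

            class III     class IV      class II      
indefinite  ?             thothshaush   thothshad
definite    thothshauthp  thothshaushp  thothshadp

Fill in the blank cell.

thothshauth

Attach noun class class III -ith → thothshaith.
definiteness = indefinite: zero marking, form stays thothshaith.
Apply vowel harmony: thothshaith → thothshauth.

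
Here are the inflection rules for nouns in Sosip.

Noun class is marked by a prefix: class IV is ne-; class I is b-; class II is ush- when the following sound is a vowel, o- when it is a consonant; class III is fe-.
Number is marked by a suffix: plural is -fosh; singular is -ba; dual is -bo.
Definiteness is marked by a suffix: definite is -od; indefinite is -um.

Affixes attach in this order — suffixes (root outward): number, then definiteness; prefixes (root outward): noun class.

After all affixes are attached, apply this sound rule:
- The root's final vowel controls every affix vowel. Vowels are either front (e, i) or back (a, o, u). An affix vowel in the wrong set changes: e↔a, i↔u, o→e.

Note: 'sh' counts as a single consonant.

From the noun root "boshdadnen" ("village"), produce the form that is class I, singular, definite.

Attach number singular -ba → boshdadnenba.
Attach noun class class I b- → bboshdadnenba.
Attach definiteness definite -od → bboshdadnenbaod.
Apply vowel harmony: bboshdadnenbaod → bboshdadnenbeed.

bboshdadnenbeed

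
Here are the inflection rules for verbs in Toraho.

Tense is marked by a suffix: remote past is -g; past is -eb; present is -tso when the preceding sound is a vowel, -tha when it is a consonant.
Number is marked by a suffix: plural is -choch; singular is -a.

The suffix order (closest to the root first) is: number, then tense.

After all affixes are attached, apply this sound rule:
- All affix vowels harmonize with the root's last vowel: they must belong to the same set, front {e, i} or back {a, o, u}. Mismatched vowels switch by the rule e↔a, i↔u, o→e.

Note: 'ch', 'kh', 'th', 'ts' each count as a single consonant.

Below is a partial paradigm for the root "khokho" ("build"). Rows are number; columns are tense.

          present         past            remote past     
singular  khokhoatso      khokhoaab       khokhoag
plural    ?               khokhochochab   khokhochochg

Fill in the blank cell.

khokhochochtha

Attach number plural -choch → khokhochoch.
Attach tense present -tha (after consonant 'ch') → khokhochochtha.
Vowel harmony: no change.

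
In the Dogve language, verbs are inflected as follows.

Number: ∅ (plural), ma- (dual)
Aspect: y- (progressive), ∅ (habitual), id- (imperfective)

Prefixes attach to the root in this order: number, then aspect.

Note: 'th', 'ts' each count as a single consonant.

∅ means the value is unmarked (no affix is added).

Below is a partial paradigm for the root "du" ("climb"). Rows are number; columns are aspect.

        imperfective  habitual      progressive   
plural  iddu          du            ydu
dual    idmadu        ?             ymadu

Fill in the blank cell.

madu

Attach number dual ma- → madu.
aspect = habitual: zero marking, form stays madu.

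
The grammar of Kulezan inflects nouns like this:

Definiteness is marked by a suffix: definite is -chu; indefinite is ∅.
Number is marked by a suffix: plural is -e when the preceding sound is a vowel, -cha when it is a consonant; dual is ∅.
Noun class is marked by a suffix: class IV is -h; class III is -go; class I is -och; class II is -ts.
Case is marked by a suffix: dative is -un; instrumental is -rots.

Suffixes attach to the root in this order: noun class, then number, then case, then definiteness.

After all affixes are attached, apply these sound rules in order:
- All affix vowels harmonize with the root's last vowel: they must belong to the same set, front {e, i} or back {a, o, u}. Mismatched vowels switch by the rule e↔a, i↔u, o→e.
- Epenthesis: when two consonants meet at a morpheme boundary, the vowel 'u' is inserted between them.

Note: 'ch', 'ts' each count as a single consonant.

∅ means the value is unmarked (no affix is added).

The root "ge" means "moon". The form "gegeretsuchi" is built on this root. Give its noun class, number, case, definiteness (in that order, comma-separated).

class III, dual, instrumental, definite

Segment: ge-go-rots-chu.
noun class: -go → class III.
number: ∅ → dual.
case: -rots → instrumental.
definiteness: -chu → definite.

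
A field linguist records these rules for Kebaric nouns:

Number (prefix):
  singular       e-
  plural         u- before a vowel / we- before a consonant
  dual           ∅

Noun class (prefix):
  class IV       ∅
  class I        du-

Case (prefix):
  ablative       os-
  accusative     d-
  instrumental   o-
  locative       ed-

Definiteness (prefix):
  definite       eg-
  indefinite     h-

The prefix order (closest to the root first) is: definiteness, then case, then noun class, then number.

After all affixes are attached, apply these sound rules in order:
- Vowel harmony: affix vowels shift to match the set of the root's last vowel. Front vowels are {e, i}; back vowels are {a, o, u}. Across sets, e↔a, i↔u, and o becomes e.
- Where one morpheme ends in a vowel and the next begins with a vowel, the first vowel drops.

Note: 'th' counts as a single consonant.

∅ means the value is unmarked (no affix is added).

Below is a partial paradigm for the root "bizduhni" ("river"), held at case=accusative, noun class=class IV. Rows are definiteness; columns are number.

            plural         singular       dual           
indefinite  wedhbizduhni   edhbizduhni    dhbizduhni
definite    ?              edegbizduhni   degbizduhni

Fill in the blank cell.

wedegbizduhni

Attach definiteness definite eg- → egbizduhni.
Attach case accusative d- → degbizduhni.
noun class = class IV: zero marking, form stays degbizduhni.
Attach number plural we- (before consonant 'd') → wedegbizduhni.
Vowel harmony: no change.
Vowel deletion: no change.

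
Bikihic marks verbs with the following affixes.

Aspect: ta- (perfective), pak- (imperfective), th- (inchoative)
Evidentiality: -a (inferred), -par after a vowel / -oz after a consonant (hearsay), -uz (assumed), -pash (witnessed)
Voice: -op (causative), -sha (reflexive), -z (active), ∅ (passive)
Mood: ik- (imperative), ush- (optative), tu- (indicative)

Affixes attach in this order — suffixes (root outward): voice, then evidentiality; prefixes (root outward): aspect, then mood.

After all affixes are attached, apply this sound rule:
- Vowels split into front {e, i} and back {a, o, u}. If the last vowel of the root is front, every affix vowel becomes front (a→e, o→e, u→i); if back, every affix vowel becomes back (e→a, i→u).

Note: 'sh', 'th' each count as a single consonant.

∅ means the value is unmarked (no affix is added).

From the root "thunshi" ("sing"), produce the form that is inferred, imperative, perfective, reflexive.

iktethunshishee

Attach aspect perfective ta- → tathunshi.
Attach voice reflexive -sha → tathunshisha.
Attach mood imperative ik- → iktathunshisha.
Attach evidentiality inferred -a → iktathunshishaa.
Apply vowel harmony: iktathunshishaa → iktethunshishee.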